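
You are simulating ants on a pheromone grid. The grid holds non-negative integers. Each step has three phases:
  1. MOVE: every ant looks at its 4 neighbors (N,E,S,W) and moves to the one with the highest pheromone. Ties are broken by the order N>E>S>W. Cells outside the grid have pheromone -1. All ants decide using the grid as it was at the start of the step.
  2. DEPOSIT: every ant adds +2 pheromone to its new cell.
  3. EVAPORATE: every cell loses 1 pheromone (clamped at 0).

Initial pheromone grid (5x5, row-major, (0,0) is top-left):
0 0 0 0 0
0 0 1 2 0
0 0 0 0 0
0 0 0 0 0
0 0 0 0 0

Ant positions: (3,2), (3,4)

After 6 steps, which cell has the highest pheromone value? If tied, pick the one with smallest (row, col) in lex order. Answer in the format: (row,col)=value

Answer: (1,4)=3

Derivation:
Step 1: ant0:(3,2)->N->(2,2) | ant1:(3,4)->N->(2,4)
  grid max=1 at (1,3)
Step 2: ant0:(2,2)->N->(1,2) | ant1:(2,4)->N->(1,4)
  grid max=1 at (1,2)
Step 3: ant0:(1,2)->N->(0,2) | ant1:(1,4)->N->(0,4)
  grid max=1 at (0,2)
Step 4: ant0:(0,2)->E->(0,3) | ant1:(0,4)->S->(1,4)
  grid max=1 at (0,3)
Step 5: ant0:(0,3)->E->(0,4) | ant1:(1,4)->N->(0,4)
  grid max=3 at (0,4)
Step 6: ant0:(0,4)->S->(1,4) | ant1:(0,4)->S->(1,4)
  grid max=3 at (1,4)
Final grid:
  0 0 0 0 2
  0 0 0 0 3
  0 0 0 0 0
  0 0 0 0 0
  0 0 0 0 0
Max pheromone 3 at (1,4)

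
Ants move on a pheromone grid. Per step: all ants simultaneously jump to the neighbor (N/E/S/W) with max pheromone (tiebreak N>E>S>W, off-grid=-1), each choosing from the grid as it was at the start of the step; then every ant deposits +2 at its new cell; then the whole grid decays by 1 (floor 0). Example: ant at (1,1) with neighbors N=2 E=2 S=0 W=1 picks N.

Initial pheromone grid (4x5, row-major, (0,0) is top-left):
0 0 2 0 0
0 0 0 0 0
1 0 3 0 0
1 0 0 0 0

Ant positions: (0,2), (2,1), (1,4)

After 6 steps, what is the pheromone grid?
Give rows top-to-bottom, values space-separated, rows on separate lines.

After step 1: ants at (0,3),(2,2),(0,4)
  0 0 1 1 1
  0 0 0 0 0
  0 0 4 0 0
  0 0 0 0 0
After step 2: ants at (0,4),(1,2),(0,3)
  0 0 0 2 2
  0 0 1 0 0
  0 0 3 0 0
  0 0 0 0 0
After step 3: ants at (0,3),(2,2),(0,4)
  0 0 0 3 3
  0 0 0 0 0
  0 0 4 0 0
  0 0 0 0 0
After step 4: ants at (0,4),(1,2),(0,3)
  0 0 0 4 4
  0 0 1 0 0
  0 0 3 0 0
  0 0 0 0 0
After step 5: ants at (0,3),(2,2),(0,4)
  0 0 0 5 5
  0 0 0 0 0
  0 0 4 0 0
  0 0 0 0 0
After step 6: ants at (0,4),(1,2),(0,3)
  0 0 0 6 6
  0 0 1 0 0
  0 0 3 0 0
  0 0 0 0 0

0 0 0 6 6
0 0 1 0 0
0 0 3 0 0
0 0 0 0 0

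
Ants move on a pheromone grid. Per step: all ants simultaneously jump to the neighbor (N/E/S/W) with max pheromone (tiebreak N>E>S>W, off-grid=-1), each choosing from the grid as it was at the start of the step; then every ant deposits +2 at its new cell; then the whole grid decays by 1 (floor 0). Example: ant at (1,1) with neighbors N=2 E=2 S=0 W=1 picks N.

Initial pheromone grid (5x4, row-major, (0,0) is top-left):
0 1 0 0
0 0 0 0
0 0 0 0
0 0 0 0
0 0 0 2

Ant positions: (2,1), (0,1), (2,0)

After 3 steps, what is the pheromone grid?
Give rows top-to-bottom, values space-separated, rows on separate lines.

After step 1: ants at (1,1),(0,2),(1,0)
  0 0 1 0
  1 1 0 0
  0 0 0 0
  0 0 0 0
  0 0 0 1
After step 2: ants at (1,0),(0,3),(1,1)
  0 0 0 1
  2 2 0 0
  0 0 0 0
  0 0 0 0
  0 0 0 0
After step 3: ants at (1,1),(1,3),(1,0)
  0 0 0 0
  3 3 0 1
  0 0 0 0
  0 0 0 0
  0 0 0 0

0 0 0 0
3 3 0 1
0 0 0 0
0 0 0 0
0 0 0 0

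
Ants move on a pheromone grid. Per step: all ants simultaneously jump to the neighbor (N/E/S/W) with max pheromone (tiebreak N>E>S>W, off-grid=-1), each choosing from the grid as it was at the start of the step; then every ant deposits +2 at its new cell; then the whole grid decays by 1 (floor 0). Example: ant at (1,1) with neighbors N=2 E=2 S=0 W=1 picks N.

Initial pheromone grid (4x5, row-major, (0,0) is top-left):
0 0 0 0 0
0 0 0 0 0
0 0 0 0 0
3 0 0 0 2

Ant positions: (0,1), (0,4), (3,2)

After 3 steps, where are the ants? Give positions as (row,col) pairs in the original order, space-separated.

Step 1: ant0:(0,1)->E->(0,2) | ant1:(0,4)->S->(1,4) | ant2:(3,2)->N->(2,2)
  grid max=2 at (3,0)
Step 2: ant0:(0,2)->E->(0,3) | ant1:(1,4)->N->(0,4) | ant2:(2,2)->N->(1,2)
  grid max=1 at (0,3)
Step 3: ant0:(0,3)->E->(0,4) | ant1:(0,4)->W->(0,3) | ant2:(1,2)->N->(0,2)
  grid max=2 at (0,3)

(0,4) (0,3) (0,2)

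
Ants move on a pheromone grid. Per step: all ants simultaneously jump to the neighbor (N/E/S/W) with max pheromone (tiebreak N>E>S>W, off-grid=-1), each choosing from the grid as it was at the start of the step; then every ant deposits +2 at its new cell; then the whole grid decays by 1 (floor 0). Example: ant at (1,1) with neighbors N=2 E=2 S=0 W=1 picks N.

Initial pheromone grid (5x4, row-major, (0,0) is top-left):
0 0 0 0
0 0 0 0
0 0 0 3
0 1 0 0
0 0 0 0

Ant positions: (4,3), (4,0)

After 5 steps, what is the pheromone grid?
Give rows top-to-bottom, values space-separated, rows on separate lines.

After step 1: ants at (3,3),(3,0)
  0 0 0 0
  0 0 0 0
  0 0 0 2
  1 0 0 1
  0 0 0 0
After step 2: ants at (2,3),(2,0)
  0 0 0 0
  0 0 0 0
  1 0 0 3
  0 0 0 0
  0 0 0 0
After step 3: ants at (1,3),(1,0)
  0 0 0 0
  1 0 0 1
  0 0 0 2
  0 0 0 0
  0 0 0 0
After step 4: ants at (2,3),(0,0)
  1 0 0 0
  0 0 0 0
  0 0 0 3
  0 0 0 0
  0 0 0 0
After step 5: ants at (1,3),(0,1)
  0 1 0 0
  0 0 0 1
  0 0 0 2
  0 0 0 0
  0 0 0 0

0 1 0 0
0 0 0 1
0 0 0 2
0 0 0 0
0 0 0 0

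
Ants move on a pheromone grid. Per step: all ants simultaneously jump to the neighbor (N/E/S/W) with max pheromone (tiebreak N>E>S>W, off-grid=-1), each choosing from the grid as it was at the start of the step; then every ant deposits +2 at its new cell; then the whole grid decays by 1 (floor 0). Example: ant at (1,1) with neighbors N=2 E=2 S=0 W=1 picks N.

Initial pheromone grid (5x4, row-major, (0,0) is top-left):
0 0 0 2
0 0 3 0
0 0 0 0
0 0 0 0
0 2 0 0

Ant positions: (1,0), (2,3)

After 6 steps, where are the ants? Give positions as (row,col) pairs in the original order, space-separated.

Step 1: ant0:(1,0)->N->(0,0) | ant1:(2,3)->N->(1,3)
  grid max=2 at (1,2)
Step 2: ant0:(0,0)->E->(0,1) | ant1:(1,3)->W->(1,2)
  grid max=3 at (1,2)
Step 3: ant0:(0,1)->E->(0,2) | ant1:(1,2)->N->(0,2)
  grid max=3 at (0,2)
Step 4: ant0:(0,2)->S->(1,2) | ant1:(0,2)->S->(1,2)
  grid max=5 at (1,2)
Step 5: ant0:(1,2)->N->(0,2) | ant1:(1,2)->N->(0,2)
  grid max=5 at (0,2)
Step 6: ant0:(0,2)->S->(1,2) | ant1:(0,2)->S->(1,2)
  grid max=7 at (1,2)

(1,2) (1,2)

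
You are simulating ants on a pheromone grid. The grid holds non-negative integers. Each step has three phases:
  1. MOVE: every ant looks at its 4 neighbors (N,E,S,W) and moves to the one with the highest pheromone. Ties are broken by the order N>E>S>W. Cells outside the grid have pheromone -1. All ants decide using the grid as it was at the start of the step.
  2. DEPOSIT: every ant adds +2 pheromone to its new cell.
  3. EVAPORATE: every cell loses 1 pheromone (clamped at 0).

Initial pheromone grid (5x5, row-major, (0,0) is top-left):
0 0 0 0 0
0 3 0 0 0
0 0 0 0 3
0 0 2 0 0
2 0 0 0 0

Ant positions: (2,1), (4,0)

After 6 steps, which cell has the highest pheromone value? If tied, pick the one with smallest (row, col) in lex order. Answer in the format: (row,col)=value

Step 1: ant0:(2,1)->N->(1,1) | ant1:(4,0)->N->(3,0)
  grid max=4 at (1,1)
Step 2: ant0:(1,1)->N->(0,1) | ant1:(3,0)->S->(4,0)
  grid max=3 at (1,1)
Step 3: ant0:(0,1)->S->(1,1) | ant1:(4,0)->N->(3,0)
  grid max=4 at (1,1)
Step 4: ant0:(1,1)->N->(0,1) | ant1:(3,0)->S->(4,0)
  grid max=3 at (1,1)
Step 5: ant0:(0,1)->S->(1,1) | ant1:(4,0)->N->(3,0)
  grid max=4 at (1,1)
Step 6: ant0:(1,1)->N->(0,1) | ant1:(3,0)->S->(4,0)
  grid max=3 at (1,1)
Final grid:
  0 1 0 0 0
  0 3 0 0 0
  0 0 0 0 0
  0 0 0 0 0
  2 0 0 0 0
Max pheromone 3 at (1,1)

Answer: (1,1)=3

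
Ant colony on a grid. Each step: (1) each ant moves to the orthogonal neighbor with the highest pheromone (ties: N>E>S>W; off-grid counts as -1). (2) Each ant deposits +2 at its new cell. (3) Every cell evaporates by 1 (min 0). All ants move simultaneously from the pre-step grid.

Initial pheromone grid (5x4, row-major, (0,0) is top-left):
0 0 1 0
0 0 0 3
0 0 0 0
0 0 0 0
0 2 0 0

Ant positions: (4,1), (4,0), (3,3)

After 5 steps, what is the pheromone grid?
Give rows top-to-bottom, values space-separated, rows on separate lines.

After step 1: ants at (3,1),(4,1),(2,3)
  0 0 0 0
  0 0 0 2
  0 0 0 1
  0 1 0 0
  0 3 0 0
After step 2: ants at (4,1),(3,1),(1,3)
  0 0 0 0
  0 0 0 3
  0 0 0 0
  0 2 0 0
  0 4 0 0
After step 3: ants at (3,1),(4,1),(0,3)
  0 0 0 1
  0 0 0 2
  0 0 0 0
  0 3 0 0
  0 5 0 0
After step 4: ants at (4,1),(3,1),(1,3)
  0 0 0 0
  0 0 0 3
  0 0 0 0
  0 4 0 0
  0 6 0 0
After step 5: ants at (3,1),(4,1),(0,3)
  0 0 0 1
  0 0 0 2
  0 0 0 0
  0 5 0 0
  0 7 0 0

0 0 0 1
0 0 0 2
0 0 0 0
0 5 0 0
0 7 0 0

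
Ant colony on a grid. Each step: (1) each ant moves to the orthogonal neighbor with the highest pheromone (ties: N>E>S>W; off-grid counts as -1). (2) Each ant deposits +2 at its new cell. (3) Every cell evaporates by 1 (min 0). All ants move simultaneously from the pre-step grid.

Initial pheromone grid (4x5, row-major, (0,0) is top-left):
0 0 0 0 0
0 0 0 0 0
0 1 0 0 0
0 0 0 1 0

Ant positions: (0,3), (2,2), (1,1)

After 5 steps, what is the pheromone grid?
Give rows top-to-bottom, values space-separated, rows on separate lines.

After step 1: ants at (0,4),(2,1),(2,1)
  0 0 0 0 1
  0 0 0 0 0
  0 4 0 0 0
  0 0 0 0 0
After step 2: ants at (1,4),(1,1),(1,1)
  0 0 0 0 0
  0 3 0 0 1
  0 3 0 0 0
  0 0 0 0 0
After step 3: ants at (0,4),(2,1),(2,1)
  0 0 0 0 1
  0 2 0 0 0
  0 6 0 0 0
  0 0 0 0 0
After step 4: ants at (1,4),(1,1),(1,1)
  0 0 0 0 0
  0 5 0 0 1
  0 5 0 0 0
  0 0 0 0 0
After step 5: ants at (0,4),(2,1),(2,1)
  0 0 0 0 1
  0 4 0 0 0
  0 8 0 0 0
  0 0 0 0 0

0 0 0 0 1
0 4 0 0 0
0 8 0 0 0
0 0 0 0 0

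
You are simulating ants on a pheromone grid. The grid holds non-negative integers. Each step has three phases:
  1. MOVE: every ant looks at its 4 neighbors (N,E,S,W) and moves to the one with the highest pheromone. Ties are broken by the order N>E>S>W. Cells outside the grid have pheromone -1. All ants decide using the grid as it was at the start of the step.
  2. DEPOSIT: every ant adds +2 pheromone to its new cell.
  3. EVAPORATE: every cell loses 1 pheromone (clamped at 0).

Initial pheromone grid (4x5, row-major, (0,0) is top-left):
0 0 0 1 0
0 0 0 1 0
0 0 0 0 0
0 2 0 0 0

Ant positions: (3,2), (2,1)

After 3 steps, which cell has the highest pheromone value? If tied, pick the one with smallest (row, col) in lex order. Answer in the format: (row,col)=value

Answer: (3,1)=7

Derivation:
Step 1: ant0:(3,2)->W->(3,1) | ant1:(2,1)->S->(3,1)
  grid max=5 at (3,1)
Step 2: ant0:(3,1)->N->(2,1) | ant1:(3,1)->N->(2,1)
  grid max=4 at (3,1)
Step 3: ant0:(2,1)->S->(3,1) | ant1:(2,1)->S->(3,1)
  grid max=7 at (3,1)
Final grid:
  0 0 0 0 0
  0 0 0 0 0
  0 2 0 0 0
  0 7 0 0 0
Max pheromone 7 at (3,1)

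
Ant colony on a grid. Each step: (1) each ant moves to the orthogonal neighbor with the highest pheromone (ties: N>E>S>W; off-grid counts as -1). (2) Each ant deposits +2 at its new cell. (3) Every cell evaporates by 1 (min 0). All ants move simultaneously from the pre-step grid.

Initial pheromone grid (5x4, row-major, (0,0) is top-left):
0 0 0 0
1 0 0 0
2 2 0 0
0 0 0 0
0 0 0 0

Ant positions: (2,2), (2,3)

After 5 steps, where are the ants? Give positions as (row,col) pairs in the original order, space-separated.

Step 1: ant0:(2,2)->W->(2,1) | ant1:(2,3)->N->(1,3)
  grid max=3 at (2,1)
Step 2: ant0:(2,1)->W->(2,0) | ant1:(1,3)->N->(0,3)
  grid max=2 at (2,0)
Step 3: ant0:(2,0)->E->(2,1) | ant1:(0,3)->S->(1,3)
  grid max=3 at (2,1)
Step 4: ant0:(2,1)->W->(2,0) | ant1:(1,3)->N->(0,3)
  grid max=2 at (2,0)
Step 5: ant0:(2,0)->E->(2,1) | ant1:(0,3)->S->(1,3)
  grid max=3 at (2,1)

(2,1) (1,3)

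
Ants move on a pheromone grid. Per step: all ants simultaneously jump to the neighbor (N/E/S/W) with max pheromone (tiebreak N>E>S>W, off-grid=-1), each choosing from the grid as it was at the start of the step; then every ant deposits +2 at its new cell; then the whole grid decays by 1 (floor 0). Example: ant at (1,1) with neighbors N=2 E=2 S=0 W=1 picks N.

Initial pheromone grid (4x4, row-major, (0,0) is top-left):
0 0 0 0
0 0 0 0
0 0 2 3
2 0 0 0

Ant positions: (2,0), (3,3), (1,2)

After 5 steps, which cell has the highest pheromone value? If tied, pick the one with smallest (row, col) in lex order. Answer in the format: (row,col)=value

Step 1: ant0:(2,0)->S->(3,0) | ant1:(3,3)->N->(2,3) | ant2:(1,2)->S->(2,2)
  grid max=4 at (2,3)
Step 2: ant0:(3,0)->N->(2,0) | ant1:(2,3)->W->(2,2) | ant2:(2,2)->E->(2,3)
  grid max=5 at (2,3)
Step 3: ant0:(2,0)->S->(3,0) | ant1:(2,2)->E->(2,3) | ant2:(2,3)->W->(2,2)
  grid max=6 at (2,3)
Step 4: ant0:(3,0)->N->(2,0) | ant1:(2,3)->W->(2,2) | ant2:(2,2)->E->(2,3)
  grid max=7 at (2,3)
Step 5: ant0:(2,0)->S->(3,0) | ant1:(2,2)->E->(2,3) | ant2:(2,3)->W->(2,2)
  grid max=8 at (2,3)
Final grid:
  0 0 0 0
  0 0 0 0
  0 0 7 8
  3 0 0 0
Max pheromone 8 at (2,3)

Answer: (2,3)=8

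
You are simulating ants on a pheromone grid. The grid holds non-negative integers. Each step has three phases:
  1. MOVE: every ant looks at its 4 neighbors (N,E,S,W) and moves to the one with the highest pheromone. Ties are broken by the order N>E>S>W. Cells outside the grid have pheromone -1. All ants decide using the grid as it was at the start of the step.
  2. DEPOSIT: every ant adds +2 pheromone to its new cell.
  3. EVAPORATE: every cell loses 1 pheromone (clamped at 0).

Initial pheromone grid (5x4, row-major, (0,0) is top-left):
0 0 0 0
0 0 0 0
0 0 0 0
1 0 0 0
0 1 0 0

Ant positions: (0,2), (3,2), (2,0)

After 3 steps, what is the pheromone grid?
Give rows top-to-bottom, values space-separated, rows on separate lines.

After step 1: ants at (0,3),(2,2),(3,0)
  0 0 0 1
  0 0 0 0
  0 0 1 0
  2 0 0 0
  0 0 0 0
After step 2: ants at (1,3),(1,2),(2,0)
  0 0 0 0
  0 0 1 1
  1 0 0 0
  1 0 0 0
  0 0 0 0
After step 3: ants at (1,2),(1,3),(3,0)
  0 0 0 0
  0 0 2 2
  0 0 0 0
  2 0 0 0
  0 0 0 0

0 0 0 0
0 0 2 2
0 0 0 0
2 0 0 0
0 0 0 0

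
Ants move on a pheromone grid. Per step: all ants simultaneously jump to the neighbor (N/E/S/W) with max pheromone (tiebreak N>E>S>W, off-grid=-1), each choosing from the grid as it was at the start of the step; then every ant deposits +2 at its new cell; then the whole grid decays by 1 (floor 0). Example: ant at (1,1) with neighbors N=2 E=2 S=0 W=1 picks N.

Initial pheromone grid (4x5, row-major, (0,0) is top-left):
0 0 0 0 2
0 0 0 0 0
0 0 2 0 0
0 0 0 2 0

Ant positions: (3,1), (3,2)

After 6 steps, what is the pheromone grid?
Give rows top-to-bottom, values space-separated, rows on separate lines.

After step 1: ants at (2,1),(2,2)
  0 0 0 0 1
  0 0 0 0 0
  0 1 3 0 0
  0 0 0 1 0
After step 2: ants at (2,2),(2,1)
  0 0 0 0 0
  0 0 0 0 0
  0 2 4 0 0
  0 0 0 0 0
After step 3: ants at (2,1),(2,2)
  0 0 0 0 0
  0 0 0 0 0
  0 3 5 0 0
  0 0 0 0 0
After step 4: ants at (2,2),(2,1)
  0 0 0 0 0
  0 0 0 0 0
  0 4 6 0 0
  0 0 0 0 0
After step 5: ants at (2,1),(2,2)
  0 0 0 0 0
  0 0 0 0 0
  0 5 7 0 0
  0 0 0 0 0
After step 6: ants at (2,2),(2,1)
  0 0 0 0 0
  0 0 0 0 0
  0 6 8 0 0
  0 0 0 0 0

0 0 0 0 0
0 0 0 0 0
0 6 8 0 0
0 0 0 0 0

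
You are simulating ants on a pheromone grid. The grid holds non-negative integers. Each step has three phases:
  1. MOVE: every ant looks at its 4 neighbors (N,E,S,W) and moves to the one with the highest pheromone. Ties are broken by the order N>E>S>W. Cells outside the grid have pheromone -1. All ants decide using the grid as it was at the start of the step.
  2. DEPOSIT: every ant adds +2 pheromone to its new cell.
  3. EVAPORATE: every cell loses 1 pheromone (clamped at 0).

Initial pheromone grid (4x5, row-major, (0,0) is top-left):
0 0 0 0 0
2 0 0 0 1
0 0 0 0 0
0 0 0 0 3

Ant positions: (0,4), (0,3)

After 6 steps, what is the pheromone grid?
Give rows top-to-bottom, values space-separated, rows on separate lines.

After step 1: ants at (1,4),(0,4)
  0 0 0 0 1
  1 0 0 0 2
  0 0 0 0 0
  0 0 0 0 2
After step 2: ants at (0,4),(1,4)
  0 0 0 0 2
  0 0 0 0 3
  0 0 0 0 0
  0 0 0 0 1
After step 3: ants at (1,4),(0,4)
  0 0 0 0 3
  0 0 0 0 4
  0 0 0 0 0
  0 0 0 0 0
After step 4: ants at (0,4),(1,4)
  0 0 0 0 4
  0 0 0 0 5
  0 0 0 0 0
  0 0 0 0 0
After step 5: ants at (1,4),(0,4)
  0 0 0 0 5
  0 0 0 0 6
  0 0 0 0 0
  0 0 0 0 0
After step 6: ants at (0,4),(1,4)
  0 0 0 0 6
  0 0 0 0 7
  0 0 0 0 0
  0 0 0 0 0

0 0 0 0 6
0 0 0 0 7
0 0 0 0 0
0 0 0 0 0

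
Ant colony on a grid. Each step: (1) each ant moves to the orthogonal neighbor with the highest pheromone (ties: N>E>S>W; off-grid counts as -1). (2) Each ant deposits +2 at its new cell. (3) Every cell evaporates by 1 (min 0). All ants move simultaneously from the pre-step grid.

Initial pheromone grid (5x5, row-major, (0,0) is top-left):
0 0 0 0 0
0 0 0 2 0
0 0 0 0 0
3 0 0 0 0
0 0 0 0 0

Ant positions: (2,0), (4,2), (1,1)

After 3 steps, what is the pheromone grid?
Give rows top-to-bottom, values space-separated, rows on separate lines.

After step 1: ants at (3,0),(3,2),(0,1)
  0 1 0 0 0
  0 0 0 1 0
  0 0 0 0 0
  4 0 1 0 0
  0 0 0 0 0
After step 2: ants at (2,0),(2,2),(0,2)
  0 0 1 0 0
  0 0 0 0 0
  1 0 1 0 0
  3 0 0 0 0
  0 0 0 0 0
After step 3: ants at (3,0),(1,2),(0,3)
  0 0 0 1 0
  0 0 1 0 0
  0 0 0 0 0
  4 0 0 0 0
  0 0 0 0 0

0 0 0 1 0
0 0 1 0 0
0 0 0 0 0
4 0 0 0 0
0 0 0 0 0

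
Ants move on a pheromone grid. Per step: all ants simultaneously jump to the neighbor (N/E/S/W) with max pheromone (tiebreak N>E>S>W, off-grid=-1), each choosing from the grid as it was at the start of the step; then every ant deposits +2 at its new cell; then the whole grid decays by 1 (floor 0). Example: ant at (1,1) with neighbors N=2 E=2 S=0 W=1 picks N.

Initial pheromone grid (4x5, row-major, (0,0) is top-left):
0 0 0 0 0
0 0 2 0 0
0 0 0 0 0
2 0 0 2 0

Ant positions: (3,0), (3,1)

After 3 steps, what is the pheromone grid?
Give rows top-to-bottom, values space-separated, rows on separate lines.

After step 1: ants at (2,0),(3,0)
  0 0 0 0 0
  0 0 1 0 0
  1 0 0 0 0
  3 0 0 1 0
After step 2: ants at (3,0),(2,0)
  0 0 0 0 0
  0 0 0 0 0
  2 0 0 0 0
  4 0 0 0 0
After step 3: ants at (2,0),(3,0)
  0 0 0 0 0
  0 0 0 0 0
  3 0 0 0 0
  5 0 0 0 0

0 0 0 0 0
0 0 0 0 0
3 0 0 0 0
5 0 0 0 0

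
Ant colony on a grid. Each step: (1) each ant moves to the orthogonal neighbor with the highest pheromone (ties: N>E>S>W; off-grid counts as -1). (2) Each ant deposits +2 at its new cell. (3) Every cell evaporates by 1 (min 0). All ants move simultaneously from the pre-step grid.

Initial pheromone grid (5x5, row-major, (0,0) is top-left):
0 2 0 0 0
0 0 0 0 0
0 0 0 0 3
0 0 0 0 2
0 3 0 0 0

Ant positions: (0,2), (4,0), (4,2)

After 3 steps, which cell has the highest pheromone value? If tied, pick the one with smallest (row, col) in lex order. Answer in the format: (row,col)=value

Step 1: ant0:(0,2)->W->(0,1) | ant1:(4,0)->E->(4,1) | ant2:(4,2)->W->(4,1)
  grid max=6 at (4,1)
Step 2: ant0:(0,1)->E->(0,2) | ant1:(4,1)->N->(3,1) | ant2:(4,1)->N->(3,1)
  grid max=5 at (4,1)
Step 3: ant0:(0,2)->W->(0,1) | ant1:(3,1)->S->(4,1) | ant2:(3,1)->S->(4,1)
  grid max=8 at (4,1)
Final grid:
  0 3 0 0 0
  0 0 0 0 0
  0 0 0 0 0
  0 2 0 0 0
  0 8 0 0 0
Max pheromone 8 at (4,1)

Answer: (4,1)=8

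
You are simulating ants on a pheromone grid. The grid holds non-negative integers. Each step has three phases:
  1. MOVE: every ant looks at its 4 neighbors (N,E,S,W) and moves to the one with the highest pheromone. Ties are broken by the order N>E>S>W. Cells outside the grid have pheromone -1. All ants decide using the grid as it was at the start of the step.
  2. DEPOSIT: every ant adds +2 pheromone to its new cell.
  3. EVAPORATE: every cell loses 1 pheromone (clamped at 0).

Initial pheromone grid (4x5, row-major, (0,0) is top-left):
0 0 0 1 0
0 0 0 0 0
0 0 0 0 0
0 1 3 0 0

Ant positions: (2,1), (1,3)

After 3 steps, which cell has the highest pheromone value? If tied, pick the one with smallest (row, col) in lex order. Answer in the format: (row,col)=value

Step 1: ant0:(2,1)->S->(3,1) | ant1:(1,3)->N->(0,3)
  grid max=2 at (0,3)
Step 2: ant0:(3,1)->E->(3,2) | ant1:(0,3)->E->(0,4)
  grid max=3 at (3,2)
Step 3: ant0:(3,2)->W->(3,1) | ant1:(0,4)->W->(0,3)
  grid max=2 at (0,3)
Final grid:
  0 0 0 2 0
  0 0 0 0 0
  0 0 0 0 0
  0 2 2 0 0
Max pheromone 2 at (0,3)

Answer: (0,3)=2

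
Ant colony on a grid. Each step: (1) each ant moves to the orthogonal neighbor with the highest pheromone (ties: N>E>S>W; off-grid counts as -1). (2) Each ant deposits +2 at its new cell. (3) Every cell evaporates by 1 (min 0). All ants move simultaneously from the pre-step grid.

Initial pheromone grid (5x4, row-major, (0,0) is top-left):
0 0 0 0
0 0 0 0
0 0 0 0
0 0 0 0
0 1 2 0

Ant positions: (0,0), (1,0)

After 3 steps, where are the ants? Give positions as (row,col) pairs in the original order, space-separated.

Step 1: ant0:(0,0)->E->(0,1) | ant1:(1,0)->N->(0,0)
  grid max=1 at (0,0)
Step 2: ant0:(0,1)->W->(0,0) | ant1:(0,0)->E->(0,1)
  grid max=2 at (0,0)
Step 3: ant0:(0,0)->E->(0,1) | ant1:(0,1)->W->(0,0)
  grid max=3 at (0,0)

(0,1) (0,0)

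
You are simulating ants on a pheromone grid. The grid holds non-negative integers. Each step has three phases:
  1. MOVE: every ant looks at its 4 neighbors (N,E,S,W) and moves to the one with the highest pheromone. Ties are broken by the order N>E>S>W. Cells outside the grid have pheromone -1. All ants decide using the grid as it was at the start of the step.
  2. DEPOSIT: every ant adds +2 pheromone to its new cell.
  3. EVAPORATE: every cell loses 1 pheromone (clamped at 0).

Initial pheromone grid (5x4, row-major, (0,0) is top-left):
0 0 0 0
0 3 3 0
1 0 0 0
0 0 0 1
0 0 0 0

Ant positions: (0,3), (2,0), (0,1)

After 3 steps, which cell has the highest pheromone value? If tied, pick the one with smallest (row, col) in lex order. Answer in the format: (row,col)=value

Step 1: ant0:(0,3)->S->(1,3) | ant1:(2,0)->N->(1,0) | ant2:(0,1)->S->(1,1)
  grid max=4 at (1,1)
Step 2: ant0:(1,3)->W->(1,2) | ant1:(1,0)->E->(1,1) | ant2:(1,1)->E->(1,2)
  grid max=5 at (1,1)
Step 3: ant0:(1,2)->W->(1,1) | ant1:(1,1)->E->(1,2) | ant2:(1,2)->W->(1,1)
  grid max=8 at (1,1)
Final grid:
  0 0 0 0
  0 8 6 0
  0 0 0 0
  0 0 0 0
  0 0 0 0
Max pheromone 8 at (1,1)

Answer: (1,1)=8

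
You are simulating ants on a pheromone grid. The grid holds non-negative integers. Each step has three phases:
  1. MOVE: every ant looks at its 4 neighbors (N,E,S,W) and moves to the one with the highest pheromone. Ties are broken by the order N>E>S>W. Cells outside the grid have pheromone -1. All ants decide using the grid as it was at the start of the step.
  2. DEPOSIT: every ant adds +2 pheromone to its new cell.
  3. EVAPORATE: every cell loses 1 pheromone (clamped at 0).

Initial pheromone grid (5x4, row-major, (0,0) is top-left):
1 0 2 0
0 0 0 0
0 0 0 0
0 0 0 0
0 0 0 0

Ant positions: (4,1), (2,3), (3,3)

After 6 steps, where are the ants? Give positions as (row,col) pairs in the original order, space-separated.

Step 1: ant0:(4,1)->N->(3,1) | ant1:(2,3)->N->(1,3) | ant2:(3,3)->N->(2,3)
  grid max=1 at (0,2)
Step 2: ant0:(3,1)->N->(2,1) | ant1:(1,3)->S->(2,3) | ant2:(2,3)->N->(1,3)
  grid max=2 at (1,3)
Step 3: ant0:(2,1)->N->(1,1) | ant1:(2,3)->N->(1,3) | ant2:(1,3)->S->(2,3)
  grid max=3 at (1,3)
Step 4: ant0:(1,1)->N->(0,1) | ant1:(1,3)->S->(2,3) | ant2:(2,3)->N->(1,3)
  grid max=4 at (1,3)
Step 5: ant0:(0,1)->E->(0,2) | ant1:(2,3)->N->(1,3) | ant2:(1,3)->S->(2,3)
  grid max=5 at (1,3)
Step 6: ant0:(0,2)->E->(0,3) | ant1:(1,3)->S->(2,3) | ant2:(2,3)->N->(1,3)
  grid max=6 at (1,3)

(0,3) (2,3) (1,3)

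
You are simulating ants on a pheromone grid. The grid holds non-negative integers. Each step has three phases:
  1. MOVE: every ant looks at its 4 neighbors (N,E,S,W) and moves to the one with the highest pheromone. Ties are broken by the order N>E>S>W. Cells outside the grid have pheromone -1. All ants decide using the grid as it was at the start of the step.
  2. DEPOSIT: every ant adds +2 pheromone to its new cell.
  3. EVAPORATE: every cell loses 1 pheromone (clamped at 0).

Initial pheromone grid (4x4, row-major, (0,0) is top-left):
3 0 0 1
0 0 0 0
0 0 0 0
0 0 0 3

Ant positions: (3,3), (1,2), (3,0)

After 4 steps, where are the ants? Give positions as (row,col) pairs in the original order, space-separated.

Step 1: ant0:(3,3)->N->(2,3) | ant1:(1,2)->N->(0,2) | ant2:(3,0)->N->(2,0)
  grid max=2 at (0,0)
Step 2: ant0:(2,3)->S->(3,3) | ant1:(0,2)->E->(0,3) | ant2:(2,0)->N->(1,0)
  grid max=3 at (3,3)
Step 3: ant0:(3,3)->N->(2,3) | ant1:(0,3)->S->(1,3) | ant2:(1,0)->N->(0,0)
  grid max=2 at (0,0)
Step 4: ant0:(2,3)->S->(3,3) | ant1:(1,3)->S->(2,3) | ant2:(0,0)->E->(0,1)
  grid max=3 at (3,3)

(3,3) (2,3) (0,1)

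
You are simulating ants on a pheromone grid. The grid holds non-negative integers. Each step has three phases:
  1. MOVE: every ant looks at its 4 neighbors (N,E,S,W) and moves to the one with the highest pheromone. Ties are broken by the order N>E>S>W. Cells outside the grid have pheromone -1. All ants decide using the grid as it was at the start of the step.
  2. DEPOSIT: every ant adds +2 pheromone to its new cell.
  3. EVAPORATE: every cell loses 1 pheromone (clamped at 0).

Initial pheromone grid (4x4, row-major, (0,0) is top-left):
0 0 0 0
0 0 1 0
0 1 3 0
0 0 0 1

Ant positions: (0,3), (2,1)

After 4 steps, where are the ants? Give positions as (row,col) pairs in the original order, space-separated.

Step 1: ant0:(0,3)->S->(1,3) | ant1:(2,1)->E->(2,2)
  grid max=4 at (2,2)
Step 2: ant0:(1,3)->N->(0,3) | ant1:(2,2)->N->(1,2)
  grid max=3 at (2,2)
Step 3: ant0:(0,3)->S->(1,3) | ant1:(1,2)->S->(2,2)
  grid max=4 at (2,2)
Step 4: ant0:(1,3)->N->(0,3) | ant1:(2,2)->N->(1,2)
  grid max=3 at (2,2)

(0,3) (1,2)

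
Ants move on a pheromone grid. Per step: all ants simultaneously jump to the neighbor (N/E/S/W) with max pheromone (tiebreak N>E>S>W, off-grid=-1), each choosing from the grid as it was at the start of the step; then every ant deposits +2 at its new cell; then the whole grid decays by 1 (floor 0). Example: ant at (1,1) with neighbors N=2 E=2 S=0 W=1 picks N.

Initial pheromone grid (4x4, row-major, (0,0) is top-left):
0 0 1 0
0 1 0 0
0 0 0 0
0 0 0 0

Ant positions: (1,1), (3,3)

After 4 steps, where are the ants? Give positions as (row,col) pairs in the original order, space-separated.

Step 1: ant0:(1,1)->N->(0,1) | ant1:(3,3)->N->(2,3)
  grid max=1 at (0,1)
Step 2: ant0:(0,1)->E->(0,2) | ant1:(2,3)->N->(1,3)
  grid max=1 at (0,2)
Step 3: ant0:(0,2)->E->(0,3) | ant1:(1,3)->N->(0,3)
  grid max=3 at (0,3)
Step 4: ant0:(0,3)->S->(1,3) | ant1:(0,3)->S->(1,3)
  grid max=3 at (1,3)

(1,3) (1,3)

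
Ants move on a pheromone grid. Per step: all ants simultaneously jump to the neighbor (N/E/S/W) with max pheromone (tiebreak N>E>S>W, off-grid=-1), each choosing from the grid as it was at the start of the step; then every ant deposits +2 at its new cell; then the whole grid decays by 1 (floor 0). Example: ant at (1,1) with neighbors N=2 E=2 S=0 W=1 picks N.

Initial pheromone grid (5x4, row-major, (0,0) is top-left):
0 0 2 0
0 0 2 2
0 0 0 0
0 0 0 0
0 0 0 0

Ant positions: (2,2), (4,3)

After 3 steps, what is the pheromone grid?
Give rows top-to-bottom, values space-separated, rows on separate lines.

After step 1: ants at (1,2),(3,3)
  0 0 1 0
  0 0 3 1
  0 0 0 0
  0 0 0 1
  0 0 0 0
After step 2: ants at (0,2),(2,3)
  0 0 2 0
  0 0 2 0
  0 0 0 1
  0 0 0 0
  0 0 0 0
After step 3: ants at (1,2),(1,3)
  0 0 1 0
  0 0 3 1
  0 0 0 0
  0 0 0 0
  0 0 0 0

0 0 1 0
0 0 3 1
0 0 0 0
0 0 0 0
0 0 0 0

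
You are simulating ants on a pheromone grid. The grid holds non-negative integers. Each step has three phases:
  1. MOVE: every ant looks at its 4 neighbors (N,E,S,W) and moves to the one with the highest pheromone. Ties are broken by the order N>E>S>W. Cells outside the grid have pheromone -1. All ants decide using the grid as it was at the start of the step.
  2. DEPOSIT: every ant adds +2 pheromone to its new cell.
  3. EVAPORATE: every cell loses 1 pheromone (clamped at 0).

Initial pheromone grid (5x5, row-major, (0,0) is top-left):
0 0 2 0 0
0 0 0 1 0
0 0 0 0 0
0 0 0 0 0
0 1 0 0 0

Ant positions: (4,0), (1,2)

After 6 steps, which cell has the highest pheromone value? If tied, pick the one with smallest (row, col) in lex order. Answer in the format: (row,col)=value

Step 1: ant0:(4,0)->E->(4,1) | ant1:(1,2)->N->(0,2)
  grid max=3 at (0,2)
Step 2: ant0:(4,1)->N->(3,1) | ant1:(0,2)->E->(0,3)
  grid max=2 at (0,2)
Step 3: ant0:(3,1)->S->(4,1) | ant1:(0,3)->W->(0,2)
  grid max=3 at (0,2)
Step 4: ant0:(4,1)->N->(3,1) | ant1:(0,2)->E->(0,3)
  grid max=2 at (0,2)
Step 5: ant0:(3,1)->S->(4,1) | ant1:(0,3)->W->(0,2)
  grid max=3 at (0,2)
Step 6: ant0:(4,1)->N->(3,1) | ant1:(0,2)->E->(0,3)
  grid max=2 at (0,2)
Final grid:
  0 0 2 1 0
  0 0 0 0 0
  0 0 0 0 0
  0 1 0 0 0
  0 1 0 0 0
Max pheromone 2 at (0,2)

Answer: (0,2)=2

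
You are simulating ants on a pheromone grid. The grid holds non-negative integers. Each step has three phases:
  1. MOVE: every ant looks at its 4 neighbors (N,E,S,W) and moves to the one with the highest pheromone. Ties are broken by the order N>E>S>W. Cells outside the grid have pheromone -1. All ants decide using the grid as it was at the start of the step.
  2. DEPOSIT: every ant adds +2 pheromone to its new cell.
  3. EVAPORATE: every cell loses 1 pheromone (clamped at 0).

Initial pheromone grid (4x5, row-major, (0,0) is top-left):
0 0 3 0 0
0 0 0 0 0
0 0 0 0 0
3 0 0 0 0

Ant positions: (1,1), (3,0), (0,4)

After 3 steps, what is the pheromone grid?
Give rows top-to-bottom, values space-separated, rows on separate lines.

After step 1: ants at (0,1),(2,0),(1,4)
  0 1 2 0 0
  0 0 0 0 1
  1 0 0 0 0
  2 0 0 0 0
After step 2: ants at (0,2),(3,0),(0,4)
  0 0 3 0 1
  0 0 0 0 0
  0 0 0 0 0
  3 0 0 0 0
After step 3: ants at (0,3),(2,0),(1,4)
  0 0 2 1 0
  0 0 0 0 1
  1 0 0 0 0
  2 0 0 0 0

0 0 2 1 0
0 0 0 0 1
1 0 0 0 0
2 0 0 0 0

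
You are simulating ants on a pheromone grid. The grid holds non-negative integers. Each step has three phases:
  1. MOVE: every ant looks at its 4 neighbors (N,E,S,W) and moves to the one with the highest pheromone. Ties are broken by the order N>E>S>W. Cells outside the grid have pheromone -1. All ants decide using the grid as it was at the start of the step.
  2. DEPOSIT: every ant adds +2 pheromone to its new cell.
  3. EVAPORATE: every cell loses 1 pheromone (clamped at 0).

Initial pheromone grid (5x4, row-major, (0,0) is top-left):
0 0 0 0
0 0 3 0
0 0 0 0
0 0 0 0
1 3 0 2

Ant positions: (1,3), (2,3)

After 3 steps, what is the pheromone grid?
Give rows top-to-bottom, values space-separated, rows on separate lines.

After step 1: ants at (1,2),(1,3)
  0 0 0 0
  0 0 4 1
  0 0 0 0
  0 0 0 0
  0 2 0 1
After step 2: ants at (1,3),(1,2)
  0 0 0 0
  0 0 5 2
  0 0 0 0
  0 0 0 0
  0 1 0 0
After step 3: ants at (1,2),(1,3)
  0 0 0 0
  0 0 6 3
  0 0 0 0
  0 0 0 0
  0 0 0 0

0 0 0 0
0 0 6 3
0 0 0 0
0 0 0 0
0 0 0 0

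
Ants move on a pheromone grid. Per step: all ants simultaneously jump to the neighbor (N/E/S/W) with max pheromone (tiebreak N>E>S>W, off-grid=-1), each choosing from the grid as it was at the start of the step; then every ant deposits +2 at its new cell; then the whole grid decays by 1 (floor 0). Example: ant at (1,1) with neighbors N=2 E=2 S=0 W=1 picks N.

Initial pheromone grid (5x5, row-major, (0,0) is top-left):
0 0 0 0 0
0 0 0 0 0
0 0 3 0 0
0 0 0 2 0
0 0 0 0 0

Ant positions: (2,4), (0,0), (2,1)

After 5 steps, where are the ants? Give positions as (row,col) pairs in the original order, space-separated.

Step 1: ant0:(2,4)->N->(1,4) | ant1:(0,0)->E->(0,1) | ant2:(2,1)->E->(2,2)
  grid max=4 at (2,2)
Step 2: ant0:(1,4)->N->(0,4) | ant1:(0,1)->E->(0,2) | ant2:(2,2)->N->(1,2)
  grid max=3 at (2,2)
Step 3: ant0:(0,4)->S->(1,4) | ant1:(0,2)->S->(1,2) | ant2:(1,2)->S->(2,2)
  grid max=4 at (2,2)
Step 4: ant0:(1,4)->N->(0,4) | ant1:(1,2)->S->(2,2) | ant2:(2,2)->N->(1,2)
  grid max=5 at (2,2)
Step 5: ant0:(0,4)->S->(1,4) | ant1:(2,2)->N->(1,2) | ant2:(1,2)->S->(2,2)
  grid max=6 at (2,2)

(1,4) (1,2) (2,2)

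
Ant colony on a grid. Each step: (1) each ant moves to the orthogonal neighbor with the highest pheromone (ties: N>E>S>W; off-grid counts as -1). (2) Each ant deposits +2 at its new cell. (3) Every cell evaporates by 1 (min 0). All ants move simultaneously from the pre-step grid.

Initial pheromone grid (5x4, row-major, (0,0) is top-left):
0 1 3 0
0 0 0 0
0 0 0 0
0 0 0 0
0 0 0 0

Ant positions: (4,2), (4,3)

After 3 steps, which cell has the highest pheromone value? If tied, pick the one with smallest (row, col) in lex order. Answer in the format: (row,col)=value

Step 1: ant0:(4,2)->N->(3,2) | ant1:(4,3)->N->(3,3)
  grid max=2 at (0,2)
Step 2: ant0:(3,2)->E->(3,3) | ant1:(3,3)->W->(3,2)
  grid max=2 at (3,2)
Step 3: ant0:(3,3)->W->(3,2) | ant1:(3,2)->E->(3,3)
  grid max=3 at (3,2)
Final grid:
  0 0 0 0
  0 0 0 0
  0 0 0 0
  0 0 3 3
  0 0 0 0
Max pheromone 3 at (3,2)

Answer: (3,2)=3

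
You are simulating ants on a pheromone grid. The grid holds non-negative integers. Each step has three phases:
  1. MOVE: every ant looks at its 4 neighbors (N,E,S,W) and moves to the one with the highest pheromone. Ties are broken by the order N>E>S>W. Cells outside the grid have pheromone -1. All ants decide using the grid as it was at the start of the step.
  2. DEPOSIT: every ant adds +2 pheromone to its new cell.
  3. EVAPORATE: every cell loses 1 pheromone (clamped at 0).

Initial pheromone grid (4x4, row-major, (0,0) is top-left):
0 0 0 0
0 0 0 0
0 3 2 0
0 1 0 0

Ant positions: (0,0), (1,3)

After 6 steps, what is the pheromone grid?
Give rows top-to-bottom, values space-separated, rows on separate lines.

After step 1: ants at (0,1),(0,3)
  0 1 0 1
  0 0 0 0
  0 2 1 0
  0 0 0 0
After step 2: ants at (0,2),(1,3)
  0 0 1 0
  0 0 0 1
  0 1 0 0
  0 0 0 0
After step 3: ants at (0,3),(0,3)
  0 0 0 3
  0 0 0 0
  0 0 0 0
  0 0 0 0
After step 4: ants at (1,3),(1,3)
  0 0 0 2
  0 0 0 3
  0 0 0 0
  0 0 0 0
After step 5: ants at (0,3),(0,3)
  0 0 0 5
  0 0 0 2
  0 0 0 0
  0 0 0 0
After step 6: ants at (1,3),(1,3)
  0 0 0 4
  0 0 0 5
  0 0 0 0
  0 0 0 0

0 0 0 4
0 0 0 5
0 0 0 0
0 0 0 0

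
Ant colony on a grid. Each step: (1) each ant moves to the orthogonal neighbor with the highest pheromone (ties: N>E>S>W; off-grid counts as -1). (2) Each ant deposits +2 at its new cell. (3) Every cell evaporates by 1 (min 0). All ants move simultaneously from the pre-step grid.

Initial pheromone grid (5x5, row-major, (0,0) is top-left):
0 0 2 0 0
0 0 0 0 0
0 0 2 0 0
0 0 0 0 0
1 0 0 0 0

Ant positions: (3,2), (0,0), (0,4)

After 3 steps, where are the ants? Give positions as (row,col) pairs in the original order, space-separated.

Step 1: ant0:(3,2)->N->(2,2) | ant1:(0,0)->E->(0,1) | ant2:(0,4)->S->(1,4)
  grid max=3 at (2,2)
Step 2: ant0:(2,2)->N->(1,2) | ant1:(0,1)->E->(0,2) | ant2:(1,4)->N->(0,4)
  grid max=2 at (0,2)
Step 3: ant0:(1,2)->N->(0,2) | ant1:(0,2)->S->(1,2) | ant2:(0,4)->S->(1,4)
  grid max=3 at (0,2)

(0,2) (1,2) (1,4)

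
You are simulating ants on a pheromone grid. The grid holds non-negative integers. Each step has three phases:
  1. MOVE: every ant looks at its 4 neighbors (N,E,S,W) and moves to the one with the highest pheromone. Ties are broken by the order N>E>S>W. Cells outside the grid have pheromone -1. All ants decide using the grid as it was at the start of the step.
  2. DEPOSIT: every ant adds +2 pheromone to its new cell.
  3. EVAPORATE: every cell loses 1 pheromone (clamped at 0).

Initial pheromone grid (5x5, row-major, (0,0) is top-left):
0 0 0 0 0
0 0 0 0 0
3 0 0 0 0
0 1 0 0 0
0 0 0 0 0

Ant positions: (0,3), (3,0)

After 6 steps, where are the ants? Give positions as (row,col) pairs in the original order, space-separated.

Step 1: ant0:(0,3)->E->(0,4) | ant1:(3,0)->N->(2,0)
  grid max=4 at (2,0)
Step 2: ant0:(0,4)->S->(1,4) | ant1:(2,0)->N->(1,0)
  grid max=3 at (2,0)
Step 3: ant0:(1,4)->N->(0,4) | ant1:(1,0)->S->(2,0)
  grid max=4 at (2,0)
Step 4: ant0:(0,4)->S->(1,4) | ant1:(2,0)->N->(1,0)
  grid max=3 at (2,0)
Step 5: ant0:(1,4)->N->(0,4) | ant1:(1,0)->S->(2,0)
  grid max=4 at (2,0)
Step 6: ant0:(0,4)->S->(1,4) | ant1:(2,0)->N->(1,0)
  grid max=3 at (2,0)

(1,4) (1,0)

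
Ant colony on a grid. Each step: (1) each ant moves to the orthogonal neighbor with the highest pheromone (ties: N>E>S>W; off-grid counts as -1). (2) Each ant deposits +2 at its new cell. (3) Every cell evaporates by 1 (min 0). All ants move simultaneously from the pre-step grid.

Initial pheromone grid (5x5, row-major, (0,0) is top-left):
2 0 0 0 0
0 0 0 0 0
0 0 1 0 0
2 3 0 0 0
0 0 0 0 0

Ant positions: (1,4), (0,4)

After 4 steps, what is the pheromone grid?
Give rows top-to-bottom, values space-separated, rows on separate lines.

After step 1: ants at (0,4),(1,4)
  1 0 0 0 1
  0 0 0 0 1
  0 0 0 0 0
  1 2 0 0 0
  0 0 0 0 0
After step 2: ants at (1,4),(0,4)
  0 0 0 0 2
  0 0 0 0 2
  0 0 0 0 0
  0 1 0 0 0
  0 0 0 0 0
After step 3: ants at (0,4),(1,4)
  0 0 0 0 3
  0 0 0 0 3
  0 0 0 0 0
  0 0 0 0 0
  0 0 0 0 0
After step 4: ants at (1,4),(0,4)
  0 0 0 0 4
  0 0 0 0 4
  0 0 0 0 0
  0 0 0 0 0
  0 0 0 0 0

0 0 0 0 4
0 0 0 0 4
0 0 0 0 0
0 0 0 0 0
0 0 0 0 0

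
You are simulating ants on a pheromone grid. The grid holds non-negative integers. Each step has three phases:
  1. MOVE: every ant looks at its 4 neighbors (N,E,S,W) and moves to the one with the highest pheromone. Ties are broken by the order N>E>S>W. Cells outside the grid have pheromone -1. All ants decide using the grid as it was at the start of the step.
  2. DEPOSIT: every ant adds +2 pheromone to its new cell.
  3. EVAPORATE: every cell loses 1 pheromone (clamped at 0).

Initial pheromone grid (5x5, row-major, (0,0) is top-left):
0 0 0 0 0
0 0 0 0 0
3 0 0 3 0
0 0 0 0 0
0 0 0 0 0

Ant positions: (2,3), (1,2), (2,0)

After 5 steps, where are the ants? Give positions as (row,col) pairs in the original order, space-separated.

Step 1: ant0:(2,3)->N->(1,3) | ant1:(1,2)->N->(0,2) | ant2:(2,0)->N->(1,0)
  grid max=2 at (2,0)
Step 2: ant0:(1,3)->S->(2,3) | ant1:(0,2)->E->(0,3) | ant2:(1,0)->S->(2,0)
  grid max=3 at (2,0)
Step 3: ant0:(2,3)->N->(1,3) | ant1:(0,3)->E->(0,4) | ant2:(2,0)->N->(1,0)
  grid max=2 at (2,0)
Step 4: ant0:(1,3)->S->(2,3) | ant1:(0,4)->S->(1,4) | ant2:(1,0)->S->(2,0)
  grid max=3 at (2,0)
Step 5: ant0:(2,3)->N->(1,3) | ant1:(1,4)->N->(0,4) | ant2:(2,0)->N->(1,0)
  grid max=2 at (2,0)

(1,3) (0,4) (1,0)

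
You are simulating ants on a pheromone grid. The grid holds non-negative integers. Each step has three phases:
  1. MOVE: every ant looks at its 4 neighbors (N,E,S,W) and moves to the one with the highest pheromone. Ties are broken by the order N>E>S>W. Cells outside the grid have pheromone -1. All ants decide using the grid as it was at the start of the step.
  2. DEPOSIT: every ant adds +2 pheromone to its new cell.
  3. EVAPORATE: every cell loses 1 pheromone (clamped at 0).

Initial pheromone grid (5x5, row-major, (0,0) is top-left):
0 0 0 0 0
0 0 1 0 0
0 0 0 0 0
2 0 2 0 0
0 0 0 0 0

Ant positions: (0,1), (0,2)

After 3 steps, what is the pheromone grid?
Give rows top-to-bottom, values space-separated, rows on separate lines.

After step 1: ants at (0,2),(1,2)
  0 0 1 0 0
  0 0 2 0 0
  0 0 0 0 0
  1 0 1 0 0
  0 0 0 0 0
After step 2: ants at (1,2),(0,2)
  0 0 2 0 0
  0 0 3 0 0
  0 0 0 0 0
  0 0 0 0 0
  0 0 0 0 0
After step 3: ants at (0,2),(1,2)
  0 0 3 0 0
  0 0 4 0 0
  0 0 0 0 0
  0 0 0 0 0
  0 0 0 0 0

0 0 3 0 0
0 0 4 0 0
0 0 0 0 0
0 0 0 0 0
0 0 0 0 0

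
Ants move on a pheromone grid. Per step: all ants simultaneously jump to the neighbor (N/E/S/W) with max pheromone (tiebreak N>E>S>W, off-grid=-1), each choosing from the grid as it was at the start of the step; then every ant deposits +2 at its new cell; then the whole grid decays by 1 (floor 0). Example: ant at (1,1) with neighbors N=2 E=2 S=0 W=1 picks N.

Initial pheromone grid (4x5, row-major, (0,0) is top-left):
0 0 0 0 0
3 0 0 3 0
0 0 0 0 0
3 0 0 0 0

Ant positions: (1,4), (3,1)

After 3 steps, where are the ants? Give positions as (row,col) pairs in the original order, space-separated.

Step 1: ant0:(1,4)->W->(1,3) | ant1:(3,1)->W->(3,0)
  grid max=4 at (1,3)
Step 2: ant0:(1,3)->N->(0,3) | ant1:(3,0)->N->(2,0)
  grid max=3 at (1,3)
Step 3: ant0:(0,3)->S->(1,3) | ant1:(2,0)->S->(3,0)
  grid max=4 at (1,3)

(1,3) (3,0)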